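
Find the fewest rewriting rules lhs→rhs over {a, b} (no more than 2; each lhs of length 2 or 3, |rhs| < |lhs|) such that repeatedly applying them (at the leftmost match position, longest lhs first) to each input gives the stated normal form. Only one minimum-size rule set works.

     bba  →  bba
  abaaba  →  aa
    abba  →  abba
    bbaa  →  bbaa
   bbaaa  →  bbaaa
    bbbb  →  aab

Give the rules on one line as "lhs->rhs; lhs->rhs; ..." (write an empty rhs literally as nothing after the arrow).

  | bba
  | abaaba => aaba => aa
  | abba
  | bbaa

aba->a; bbb->aa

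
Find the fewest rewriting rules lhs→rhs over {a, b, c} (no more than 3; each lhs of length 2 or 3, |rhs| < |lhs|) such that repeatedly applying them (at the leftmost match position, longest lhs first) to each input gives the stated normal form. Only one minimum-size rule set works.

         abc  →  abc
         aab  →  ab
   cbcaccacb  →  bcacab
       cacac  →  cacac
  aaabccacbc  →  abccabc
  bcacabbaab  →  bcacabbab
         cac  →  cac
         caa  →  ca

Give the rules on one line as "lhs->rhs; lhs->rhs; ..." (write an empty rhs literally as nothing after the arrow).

  | abc
  | aab => ab
  | cbcaccacb => bcaccacb => bcacacb => bcacab
  | cacac

aa->a; acc->ac; cb->b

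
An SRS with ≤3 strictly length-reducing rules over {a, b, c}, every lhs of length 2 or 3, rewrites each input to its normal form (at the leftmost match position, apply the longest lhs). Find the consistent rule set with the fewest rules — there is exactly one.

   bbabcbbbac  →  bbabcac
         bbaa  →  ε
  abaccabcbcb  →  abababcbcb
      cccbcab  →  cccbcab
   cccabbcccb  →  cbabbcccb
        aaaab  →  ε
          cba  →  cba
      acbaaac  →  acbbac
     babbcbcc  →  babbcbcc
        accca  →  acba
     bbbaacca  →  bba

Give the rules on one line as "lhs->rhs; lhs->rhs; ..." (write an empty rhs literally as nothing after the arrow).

  | bbabcbbbac => bbabcac
  | bbaa => bbb => ε
  | abaccabcbcb => abababcbcb
  | cccbcab

aa->b; bbb->; cca->ba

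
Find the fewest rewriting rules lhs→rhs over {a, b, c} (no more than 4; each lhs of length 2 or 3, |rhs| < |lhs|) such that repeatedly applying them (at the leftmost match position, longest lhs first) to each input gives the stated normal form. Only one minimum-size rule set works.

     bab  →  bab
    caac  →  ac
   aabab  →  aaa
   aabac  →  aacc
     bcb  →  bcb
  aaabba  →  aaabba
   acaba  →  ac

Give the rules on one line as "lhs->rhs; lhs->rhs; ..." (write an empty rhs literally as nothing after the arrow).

aba->ac; acb->aa; ca->

  | bab
  | caac => ac
  | aabab => aacb => aaa
  | aabac => aacc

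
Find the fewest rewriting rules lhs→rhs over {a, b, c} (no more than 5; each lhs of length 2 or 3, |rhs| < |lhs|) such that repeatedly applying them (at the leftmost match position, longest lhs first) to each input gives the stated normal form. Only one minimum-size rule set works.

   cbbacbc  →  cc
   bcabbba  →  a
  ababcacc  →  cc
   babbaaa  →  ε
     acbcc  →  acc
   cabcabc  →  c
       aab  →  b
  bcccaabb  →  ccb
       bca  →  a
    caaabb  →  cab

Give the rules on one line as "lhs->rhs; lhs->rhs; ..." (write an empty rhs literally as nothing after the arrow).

aa->; ba->; bb->b; bc->

  | cbbacbc => cbacbc => ccbc => cc
  | bcabbba => abbba => abba => aba => a
  | ababcacc => abcacc => aacc => cc
  | babbaaa => bbaaa => baaa => aa => ε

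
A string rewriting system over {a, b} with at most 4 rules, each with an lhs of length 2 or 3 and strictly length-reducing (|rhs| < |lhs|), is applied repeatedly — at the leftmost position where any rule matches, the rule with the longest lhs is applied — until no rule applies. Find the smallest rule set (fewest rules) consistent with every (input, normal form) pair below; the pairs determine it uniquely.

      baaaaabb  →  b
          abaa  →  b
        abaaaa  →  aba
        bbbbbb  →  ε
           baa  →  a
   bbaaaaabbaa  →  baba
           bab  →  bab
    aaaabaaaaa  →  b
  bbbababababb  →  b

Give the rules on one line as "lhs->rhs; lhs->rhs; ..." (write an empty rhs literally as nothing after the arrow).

  | baaaaabb => bbaaabb => baabb => bbbb => b
  | abaa => abb => aa => b
  | abaaaa => abbaa => aba
  | bbbbbb => bbb => ε

aa->b; bb->a; bba->b; bbb->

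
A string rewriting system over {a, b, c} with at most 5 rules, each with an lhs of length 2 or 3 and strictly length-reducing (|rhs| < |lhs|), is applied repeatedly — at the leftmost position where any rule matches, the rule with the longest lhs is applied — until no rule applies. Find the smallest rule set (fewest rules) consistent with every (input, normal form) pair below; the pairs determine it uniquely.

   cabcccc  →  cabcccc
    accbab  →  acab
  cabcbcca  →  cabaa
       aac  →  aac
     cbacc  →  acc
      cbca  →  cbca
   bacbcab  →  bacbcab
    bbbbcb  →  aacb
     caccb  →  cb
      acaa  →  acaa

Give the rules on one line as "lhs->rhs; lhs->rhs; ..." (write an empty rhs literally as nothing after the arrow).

bb->a; cac->; cba->a; cca->aa

  | cabcccc
  | accbab => acab
  | cabcbcca => cabcbaa => cabaa
  | aac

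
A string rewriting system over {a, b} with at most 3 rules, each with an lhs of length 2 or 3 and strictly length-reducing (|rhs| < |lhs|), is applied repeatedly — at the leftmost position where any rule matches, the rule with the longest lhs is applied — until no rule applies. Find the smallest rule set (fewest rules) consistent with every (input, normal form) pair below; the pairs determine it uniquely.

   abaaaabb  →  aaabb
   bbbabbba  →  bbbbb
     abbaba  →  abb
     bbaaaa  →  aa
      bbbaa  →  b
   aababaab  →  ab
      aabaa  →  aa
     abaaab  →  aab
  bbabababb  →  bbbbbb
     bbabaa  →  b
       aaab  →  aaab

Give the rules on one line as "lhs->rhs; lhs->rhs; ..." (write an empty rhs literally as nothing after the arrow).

aba->; ba->; bab->bb

  | abaaaabb => aaabb
  | bbbabbba => bbbbbba => bbbbb
  | abbaba => abbba => abb
  | bbaaaa => baaa => aa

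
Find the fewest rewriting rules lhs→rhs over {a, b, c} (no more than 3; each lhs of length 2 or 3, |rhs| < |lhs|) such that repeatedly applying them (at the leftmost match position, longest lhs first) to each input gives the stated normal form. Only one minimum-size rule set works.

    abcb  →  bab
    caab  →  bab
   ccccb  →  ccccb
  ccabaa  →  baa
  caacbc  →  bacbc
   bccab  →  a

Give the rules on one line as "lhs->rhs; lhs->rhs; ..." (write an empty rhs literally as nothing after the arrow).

abc->ba; bb->a; ca->b

  | abcb => bab
  | caab => bab
  | ccccb
  | ccabaa => cbbaa => caaa => baa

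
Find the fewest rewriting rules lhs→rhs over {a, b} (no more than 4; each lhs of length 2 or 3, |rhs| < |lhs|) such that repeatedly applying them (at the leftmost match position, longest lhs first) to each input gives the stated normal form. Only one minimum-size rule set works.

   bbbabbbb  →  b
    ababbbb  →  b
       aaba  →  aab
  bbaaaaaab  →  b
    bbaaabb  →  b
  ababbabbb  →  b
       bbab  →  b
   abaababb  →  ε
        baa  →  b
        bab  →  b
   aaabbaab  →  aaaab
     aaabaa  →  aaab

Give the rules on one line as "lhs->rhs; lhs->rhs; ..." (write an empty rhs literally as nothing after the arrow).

  | bbbabbbb => bbabbbb => babbbb => bbbbb => bbbb => bbb => bb => b
  | ababbbb => abbbbb => bbb => bb => b
  | aaba => aab
  | bbaaaaaab => baaaaaab => baaaaab => baaaab => baaab => baab => bab => bb => b

abb->; ba->b; bb->b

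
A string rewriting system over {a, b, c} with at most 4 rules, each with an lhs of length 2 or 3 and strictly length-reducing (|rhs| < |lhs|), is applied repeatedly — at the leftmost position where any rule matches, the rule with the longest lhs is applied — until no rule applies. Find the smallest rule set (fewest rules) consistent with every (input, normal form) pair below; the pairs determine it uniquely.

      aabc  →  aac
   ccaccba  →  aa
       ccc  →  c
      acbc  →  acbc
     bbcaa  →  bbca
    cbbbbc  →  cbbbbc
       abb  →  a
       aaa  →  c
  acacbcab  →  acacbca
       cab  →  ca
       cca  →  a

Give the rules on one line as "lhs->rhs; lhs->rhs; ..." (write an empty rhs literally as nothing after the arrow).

  | aabc => aac
  | ccaccba => accba => aba => aa
  | ccc => c
  | acbc

aaa->c; ab->a; caa->ca; cc->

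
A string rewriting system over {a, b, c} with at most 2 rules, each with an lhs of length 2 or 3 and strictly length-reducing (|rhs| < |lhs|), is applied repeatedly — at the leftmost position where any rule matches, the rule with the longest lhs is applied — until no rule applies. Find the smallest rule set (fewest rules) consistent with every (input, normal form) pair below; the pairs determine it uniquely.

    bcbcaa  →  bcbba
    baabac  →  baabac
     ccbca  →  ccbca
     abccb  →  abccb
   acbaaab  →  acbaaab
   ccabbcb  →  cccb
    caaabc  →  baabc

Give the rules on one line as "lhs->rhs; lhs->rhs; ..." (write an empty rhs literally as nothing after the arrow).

  | bcbcaa => bcbba
  | baabac
  | ccbca
  | abccb

abb->; caa->ba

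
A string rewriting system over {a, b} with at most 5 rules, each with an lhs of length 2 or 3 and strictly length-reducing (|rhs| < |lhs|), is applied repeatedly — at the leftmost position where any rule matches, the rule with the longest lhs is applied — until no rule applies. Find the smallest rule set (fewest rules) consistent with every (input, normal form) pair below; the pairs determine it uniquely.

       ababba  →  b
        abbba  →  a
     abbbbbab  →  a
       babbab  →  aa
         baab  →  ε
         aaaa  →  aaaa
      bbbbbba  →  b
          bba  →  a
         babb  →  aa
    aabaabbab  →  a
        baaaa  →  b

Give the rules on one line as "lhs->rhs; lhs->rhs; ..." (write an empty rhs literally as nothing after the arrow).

  | ababba => abba => ba => b
  | abbba => bba => a
  | abbbbbab => bbbbab => aabab => aab => a
  | babbab => bbbab => aaab => aa

ab->; ba->b; bb->; bbb->aa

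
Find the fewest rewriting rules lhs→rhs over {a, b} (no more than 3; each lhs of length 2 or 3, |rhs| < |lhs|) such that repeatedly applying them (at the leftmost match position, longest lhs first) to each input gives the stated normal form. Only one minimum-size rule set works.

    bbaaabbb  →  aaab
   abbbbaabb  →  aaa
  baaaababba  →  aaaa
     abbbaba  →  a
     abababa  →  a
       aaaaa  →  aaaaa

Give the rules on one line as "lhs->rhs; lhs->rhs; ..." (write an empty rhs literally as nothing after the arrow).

ba->; bb->

  | bbaaabbb => aaabbb => aaab
  | abbbbaabb => abbaabb => aaabb => aaa
  | baaaababba => aaababba => aaabba => aaaa
  | abbbaba => ababa => aba => a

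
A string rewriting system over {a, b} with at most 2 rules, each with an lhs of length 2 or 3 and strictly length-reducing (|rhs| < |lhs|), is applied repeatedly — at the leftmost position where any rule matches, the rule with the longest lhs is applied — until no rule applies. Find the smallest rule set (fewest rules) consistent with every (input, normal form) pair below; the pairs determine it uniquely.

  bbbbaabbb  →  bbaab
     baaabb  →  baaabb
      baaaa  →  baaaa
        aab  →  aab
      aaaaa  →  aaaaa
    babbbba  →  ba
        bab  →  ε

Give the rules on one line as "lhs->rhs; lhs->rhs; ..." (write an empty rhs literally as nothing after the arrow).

  | bbbbaabbb => bbaabbb => bbaab
  | baaabb
  | baaaa
  | aab

bab->; bbb->b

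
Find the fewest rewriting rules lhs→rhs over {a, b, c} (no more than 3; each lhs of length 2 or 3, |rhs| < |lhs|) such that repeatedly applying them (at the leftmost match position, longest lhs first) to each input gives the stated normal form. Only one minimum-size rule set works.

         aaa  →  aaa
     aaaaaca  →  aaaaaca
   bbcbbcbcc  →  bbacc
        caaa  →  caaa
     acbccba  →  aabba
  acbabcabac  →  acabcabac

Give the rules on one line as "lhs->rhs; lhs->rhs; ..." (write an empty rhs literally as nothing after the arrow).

  | aaa
  | aaaaaca
  | bbcbbcbcc => bbcbcbcc => bbccbcc => bbacc
  | caaa

cb->c; ccb->a; ccc->ab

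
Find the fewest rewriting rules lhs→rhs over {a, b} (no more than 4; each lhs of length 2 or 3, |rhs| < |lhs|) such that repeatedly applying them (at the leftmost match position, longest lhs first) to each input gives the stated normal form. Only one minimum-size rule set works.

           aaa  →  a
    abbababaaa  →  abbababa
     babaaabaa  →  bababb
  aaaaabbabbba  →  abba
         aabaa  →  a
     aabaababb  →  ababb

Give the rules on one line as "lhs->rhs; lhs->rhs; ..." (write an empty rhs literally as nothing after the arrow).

aa->b; aaa->a; bbb->a

  | aaa => a
  | abbababaaa => abbababa
  | babaaabaa => bababaa => bababb
  | aaaaabbabbba => aaabbabbba => abbabbba => abbaaa => abba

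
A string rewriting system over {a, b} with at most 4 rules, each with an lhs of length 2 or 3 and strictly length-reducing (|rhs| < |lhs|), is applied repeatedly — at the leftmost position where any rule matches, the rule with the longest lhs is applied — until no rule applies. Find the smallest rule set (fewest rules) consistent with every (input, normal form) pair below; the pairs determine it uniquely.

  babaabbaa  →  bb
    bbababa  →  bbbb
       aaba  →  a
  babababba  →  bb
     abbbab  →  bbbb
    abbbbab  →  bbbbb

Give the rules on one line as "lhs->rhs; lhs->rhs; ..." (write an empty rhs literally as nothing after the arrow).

  | babaabbaa => abaabbaa => baabbaa => aabbaa => abbaa => bbaa => bba => bb
  | bbababa => bbbaba => bbbba => bbbb
  | aaba => aba => ba => a
  | babababba => abababba => bababba => ababba => babba => abba => bba => bb

ab->b; ba->a; bba->bb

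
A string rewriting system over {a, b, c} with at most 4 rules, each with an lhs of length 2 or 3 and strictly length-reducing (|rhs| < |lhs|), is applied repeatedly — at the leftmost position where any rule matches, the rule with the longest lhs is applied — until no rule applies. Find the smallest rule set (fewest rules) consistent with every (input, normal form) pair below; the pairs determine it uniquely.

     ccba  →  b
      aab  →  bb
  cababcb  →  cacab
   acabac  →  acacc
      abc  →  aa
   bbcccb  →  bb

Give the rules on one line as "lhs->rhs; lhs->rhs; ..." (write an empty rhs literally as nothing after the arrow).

  | ccba => ccc => b
  | aab => bb
  | cababcb => cacbcb => cacab
  | acabac => acacc

aab->bb; ba->c; bc->a; ccc->b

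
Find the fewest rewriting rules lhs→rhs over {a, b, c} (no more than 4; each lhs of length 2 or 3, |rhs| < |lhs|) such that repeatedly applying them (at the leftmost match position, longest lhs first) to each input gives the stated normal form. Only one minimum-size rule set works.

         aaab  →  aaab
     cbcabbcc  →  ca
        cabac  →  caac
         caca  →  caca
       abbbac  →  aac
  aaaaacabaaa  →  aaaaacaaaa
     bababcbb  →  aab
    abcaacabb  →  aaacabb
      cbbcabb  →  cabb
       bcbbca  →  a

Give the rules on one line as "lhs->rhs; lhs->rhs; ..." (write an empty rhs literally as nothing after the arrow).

  | aaab
  | cbcabbcc => cabbcc => cabc => ca
  | cabac => caac
  | caca

ba->a; bc->; bcb->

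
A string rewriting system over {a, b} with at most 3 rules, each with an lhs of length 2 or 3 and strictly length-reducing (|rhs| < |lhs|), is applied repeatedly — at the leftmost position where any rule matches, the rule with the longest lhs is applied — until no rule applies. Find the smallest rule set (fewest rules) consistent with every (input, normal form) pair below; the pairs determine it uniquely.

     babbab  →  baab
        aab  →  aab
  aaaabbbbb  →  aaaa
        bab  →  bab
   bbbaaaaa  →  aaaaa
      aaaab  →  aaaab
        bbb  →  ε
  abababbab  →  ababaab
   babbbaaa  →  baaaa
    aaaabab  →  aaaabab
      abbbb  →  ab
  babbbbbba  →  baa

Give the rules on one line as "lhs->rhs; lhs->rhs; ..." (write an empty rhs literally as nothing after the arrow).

bb->; bbb->

  | babbab => baab
  | aab
  | aaaabbbbb => aaaabb => aaaa
  | bab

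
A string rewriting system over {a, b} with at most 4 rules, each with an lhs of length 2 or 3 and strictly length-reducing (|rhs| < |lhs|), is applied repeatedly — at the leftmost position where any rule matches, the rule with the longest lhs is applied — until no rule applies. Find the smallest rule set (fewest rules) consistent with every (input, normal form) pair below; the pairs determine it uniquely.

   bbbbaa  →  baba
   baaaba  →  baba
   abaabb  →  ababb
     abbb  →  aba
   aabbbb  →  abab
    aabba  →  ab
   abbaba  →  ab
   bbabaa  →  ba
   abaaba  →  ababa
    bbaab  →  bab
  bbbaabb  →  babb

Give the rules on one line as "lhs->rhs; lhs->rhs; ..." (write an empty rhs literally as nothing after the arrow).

  | bbbbaa => babaa => baba
  | baaaba => baaba => baba
  | abaabb => ababb
  | abbb => aba

aa->a; bba->b; bbb->ba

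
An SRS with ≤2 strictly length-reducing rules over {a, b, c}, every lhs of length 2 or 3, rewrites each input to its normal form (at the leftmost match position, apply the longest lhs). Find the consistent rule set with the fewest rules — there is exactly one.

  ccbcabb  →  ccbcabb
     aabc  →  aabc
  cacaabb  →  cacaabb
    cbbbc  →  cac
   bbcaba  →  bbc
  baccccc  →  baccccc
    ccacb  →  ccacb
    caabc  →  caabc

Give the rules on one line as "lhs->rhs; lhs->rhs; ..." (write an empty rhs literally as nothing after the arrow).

aba->; bbb->a

  | ccbcabb
  | aabc
  | cacaabb
  | cbbbc => cac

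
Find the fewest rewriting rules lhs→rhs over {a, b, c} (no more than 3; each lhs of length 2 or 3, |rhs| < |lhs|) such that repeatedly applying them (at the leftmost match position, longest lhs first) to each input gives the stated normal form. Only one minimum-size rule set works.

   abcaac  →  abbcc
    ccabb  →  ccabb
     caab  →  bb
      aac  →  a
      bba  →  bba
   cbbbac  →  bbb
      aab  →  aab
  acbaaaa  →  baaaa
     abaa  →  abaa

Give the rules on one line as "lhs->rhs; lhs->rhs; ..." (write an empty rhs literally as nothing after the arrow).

ac->; caa->bc; cb->b

  | abcaac => abbcc
  | ccabb
  | caab => bcb => bb
  | aac => a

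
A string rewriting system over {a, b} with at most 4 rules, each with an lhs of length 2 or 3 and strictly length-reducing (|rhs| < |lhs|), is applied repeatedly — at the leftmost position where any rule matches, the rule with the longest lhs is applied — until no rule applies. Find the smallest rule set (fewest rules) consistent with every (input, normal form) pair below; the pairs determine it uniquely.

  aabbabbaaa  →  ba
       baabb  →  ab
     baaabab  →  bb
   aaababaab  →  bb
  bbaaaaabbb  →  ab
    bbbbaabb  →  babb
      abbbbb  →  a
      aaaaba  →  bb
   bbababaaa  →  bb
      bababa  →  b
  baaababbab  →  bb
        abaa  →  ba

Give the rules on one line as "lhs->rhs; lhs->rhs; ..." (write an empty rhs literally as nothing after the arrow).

aa->b; aaa->b; aba->b; bbb->a

  | aabbabbaaa => bbbabbaaa => aabbaaa => bbbaaa => aaaa => ba
  | baabb => bbbb => ab
  | baaabab => bbbab => aab => bb
  | aaababaab => bbabaab => bbbab => aab => bb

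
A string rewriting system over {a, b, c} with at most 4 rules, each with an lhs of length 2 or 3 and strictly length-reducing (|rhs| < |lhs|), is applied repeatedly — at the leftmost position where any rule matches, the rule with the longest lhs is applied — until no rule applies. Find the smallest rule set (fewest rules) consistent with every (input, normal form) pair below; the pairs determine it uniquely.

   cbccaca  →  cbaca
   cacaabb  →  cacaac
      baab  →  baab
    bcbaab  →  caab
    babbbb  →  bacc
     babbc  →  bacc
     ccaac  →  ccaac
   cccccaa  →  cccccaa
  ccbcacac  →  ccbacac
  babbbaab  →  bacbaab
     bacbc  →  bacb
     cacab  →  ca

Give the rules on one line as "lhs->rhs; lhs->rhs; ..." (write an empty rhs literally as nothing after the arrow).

  | cbccaca => cbcaca => cbaca
  | cacaabb => cacaac
  | baab
  | bcbaab => bbaab => caab

bb->c; bc->b; cab->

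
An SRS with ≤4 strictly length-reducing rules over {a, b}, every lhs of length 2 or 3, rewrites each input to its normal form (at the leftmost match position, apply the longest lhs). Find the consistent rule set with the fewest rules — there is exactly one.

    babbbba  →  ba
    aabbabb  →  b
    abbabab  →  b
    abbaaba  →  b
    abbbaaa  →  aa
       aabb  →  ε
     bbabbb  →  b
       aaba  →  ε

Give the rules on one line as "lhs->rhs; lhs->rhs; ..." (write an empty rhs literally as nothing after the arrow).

  | babbbba => bbbba => bbba => bba => ba
  | aabbabb => ababb => bbb => bb => b
  | abbabab => babab => bbb => bb => b
  | abbaaba => baaba => aba => b

ab->; aba->b; baa->a; bb->b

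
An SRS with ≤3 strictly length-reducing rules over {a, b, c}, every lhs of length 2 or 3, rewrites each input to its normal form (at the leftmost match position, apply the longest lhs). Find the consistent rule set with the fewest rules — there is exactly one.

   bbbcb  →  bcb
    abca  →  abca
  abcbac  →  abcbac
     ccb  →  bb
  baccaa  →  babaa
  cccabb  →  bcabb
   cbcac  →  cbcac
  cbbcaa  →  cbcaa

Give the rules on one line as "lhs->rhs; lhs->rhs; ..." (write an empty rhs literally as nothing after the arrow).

  | bbbcb => bbcb => bcb
  | abca
  | abcbac
  | ccb => bb

bbc->bc; cc->b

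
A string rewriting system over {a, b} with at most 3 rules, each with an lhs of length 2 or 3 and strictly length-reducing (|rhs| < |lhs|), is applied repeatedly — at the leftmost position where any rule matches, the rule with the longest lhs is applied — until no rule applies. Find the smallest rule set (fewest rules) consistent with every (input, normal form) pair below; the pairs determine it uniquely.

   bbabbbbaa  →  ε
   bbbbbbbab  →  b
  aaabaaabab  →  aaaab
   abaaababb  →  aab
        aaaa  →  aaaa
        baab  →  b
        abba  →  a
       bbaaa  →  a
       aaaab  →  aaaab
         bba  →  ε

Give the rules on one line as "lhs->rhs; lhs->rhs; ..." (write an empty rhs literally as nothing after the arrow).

  | bbabbbbaa => babbbbaa => bbbbaa => bbbaa => bbaa => baa => ε
  | bbbbbbbab => bbbbbbab => bbbbbab => bbbbab => bbbab => bbab => bab => b
  | aaabaaabab => aaaabab => aaaab
  | abaaababb => aababb => aabb => aab

ba->; baa->; bb->b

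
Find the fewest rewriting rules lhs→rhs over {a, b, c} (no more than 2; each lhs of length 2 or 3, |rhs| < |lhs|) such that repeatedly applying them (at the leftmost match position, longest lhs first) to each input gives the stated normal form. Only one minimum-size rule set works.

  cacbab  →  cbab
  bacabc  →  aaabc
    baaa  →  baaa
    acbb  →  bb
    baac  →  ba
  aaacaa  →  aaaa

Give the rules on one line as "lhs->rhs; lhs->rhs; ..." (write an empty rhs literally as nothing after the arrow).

  | cacbab => cbab
  | bacabc => aaabc
  | baaa
  | acbb => bb

ac->; bac->aa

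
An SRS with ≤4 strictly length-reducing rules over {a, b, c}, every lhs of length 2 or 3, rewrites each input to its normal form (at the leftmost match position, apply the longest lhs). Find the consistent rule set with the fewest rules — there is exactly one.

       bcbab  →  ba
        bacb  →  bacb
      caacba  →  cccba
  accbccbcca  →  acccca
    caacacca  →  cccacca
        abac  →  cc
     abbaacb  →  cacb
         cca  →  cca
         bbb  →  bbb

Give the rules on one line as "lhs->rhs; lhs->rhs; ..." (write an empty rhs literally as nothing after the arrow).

aa->c; ab->a; bc->

  | bcbab => bab => ba
  | bacb
  | caacba => cccba
  | accbccbcca => acccbcca => acccca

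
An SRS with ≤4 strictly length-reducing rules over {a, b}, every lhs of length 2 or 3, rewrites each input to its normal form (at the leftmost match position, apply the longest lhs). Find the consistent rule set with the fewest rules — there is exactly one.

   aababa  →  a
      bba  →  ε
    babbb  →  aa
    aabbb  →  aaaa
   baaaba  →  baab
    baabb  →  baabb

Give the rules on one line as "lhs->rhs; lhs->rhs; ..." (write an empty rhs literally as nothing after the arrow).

  | aababa => abba => a
  | bba => ε
  | babbb => bbb => aa
  | aabbb => aaaa

aba->b; bab->b; bba->; bbb->aa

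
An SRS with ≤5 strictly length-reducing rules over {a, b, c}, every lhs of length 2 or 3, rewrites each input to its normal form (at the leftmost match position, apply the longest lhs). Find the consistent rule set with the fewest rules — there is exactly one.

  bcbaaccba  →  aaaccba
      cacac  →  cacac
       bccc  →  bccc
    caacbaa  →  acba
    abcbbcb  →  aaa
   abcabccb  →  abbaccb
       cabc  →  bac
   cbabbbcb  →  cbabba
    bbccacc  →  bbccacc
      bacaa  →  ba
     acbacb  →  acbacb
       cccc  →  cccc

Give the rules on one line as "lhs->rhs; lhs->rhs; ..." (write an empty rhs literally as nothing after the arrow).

baa->ba; bcb->a; caa->a; cab->ba

  | bcbaaccba => aaaccba
  | cacac
  | bccc
  | caacbaa => acbaa => acba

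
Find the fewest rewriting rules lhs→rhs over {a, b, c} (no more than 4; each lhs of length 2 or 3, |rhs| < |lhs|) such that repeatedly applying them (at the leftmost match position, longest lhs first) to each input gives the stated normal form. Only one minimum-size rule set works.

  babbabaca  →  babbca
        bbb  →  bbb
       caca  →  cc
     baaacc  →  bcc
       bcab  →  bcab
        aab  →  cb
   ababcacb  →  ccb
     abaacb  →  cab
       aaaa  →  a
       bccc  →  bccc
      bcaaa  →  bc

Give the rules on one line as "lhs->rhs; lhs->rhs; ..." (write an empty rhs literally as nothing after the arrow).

aa->c; aaa->; abc->ca; ac->a

  | babbabaca => babbabaa => babbabc => babbca
  | bbb
  | caca => caa => cc
  | baaacc => bcc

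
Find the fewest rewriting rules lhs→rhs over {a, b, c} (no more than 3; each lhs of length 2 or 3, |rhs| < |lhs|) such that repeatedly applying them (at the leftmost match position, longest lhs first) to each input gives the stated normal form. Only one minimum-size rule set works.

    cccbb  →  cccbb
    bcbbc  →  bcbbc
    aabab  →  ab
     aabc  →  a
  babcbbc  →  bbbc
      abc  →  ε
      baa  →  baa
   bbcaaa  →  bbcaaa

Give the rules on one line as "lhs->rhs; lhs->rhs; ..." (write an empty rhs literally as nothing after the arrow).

  | cccbb
  | bcbbc
  | aabab => ab
  | aabc => a

aba->; abc->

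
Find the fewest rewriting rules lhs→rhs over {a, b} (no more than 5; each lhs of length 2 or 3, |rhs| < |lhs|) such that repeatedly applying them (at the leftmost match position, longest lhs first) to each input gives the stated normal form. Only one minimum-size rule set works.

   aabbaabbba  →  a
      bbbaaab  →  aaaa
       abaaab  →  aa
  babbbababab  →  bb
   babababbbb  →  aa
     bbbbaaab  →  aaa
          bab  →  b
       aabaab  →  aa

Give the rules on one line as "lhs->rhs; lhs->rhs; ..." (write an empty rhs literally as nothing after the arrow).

  | aabbaabbba => abaabbba => aabbba => abba => a
  | bbbaaab => aaaaab => aaaa
  | abaaab => aaab => aa
  | babbbababab => bbababab => bbabab => bbab => bb

aab->a; ab->; abb->; bbb->aa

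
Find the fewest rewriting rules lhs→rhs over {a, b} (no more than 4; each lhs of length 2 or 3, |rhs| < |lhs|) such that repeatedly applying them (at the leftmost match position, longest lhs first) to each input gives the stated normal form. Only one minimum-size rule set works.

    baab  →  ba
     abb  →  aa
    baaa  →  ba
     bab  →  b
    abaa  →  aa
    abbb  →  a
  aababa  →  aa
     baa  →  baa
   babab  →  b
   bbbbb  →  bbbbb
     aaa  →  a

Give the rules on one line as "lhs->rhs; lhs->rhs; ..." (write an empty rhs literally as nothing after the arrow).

  | baab => ba
  | abb => aa
  | baaa => ba
  | bab => b

aaa->a; ab->; abb->aa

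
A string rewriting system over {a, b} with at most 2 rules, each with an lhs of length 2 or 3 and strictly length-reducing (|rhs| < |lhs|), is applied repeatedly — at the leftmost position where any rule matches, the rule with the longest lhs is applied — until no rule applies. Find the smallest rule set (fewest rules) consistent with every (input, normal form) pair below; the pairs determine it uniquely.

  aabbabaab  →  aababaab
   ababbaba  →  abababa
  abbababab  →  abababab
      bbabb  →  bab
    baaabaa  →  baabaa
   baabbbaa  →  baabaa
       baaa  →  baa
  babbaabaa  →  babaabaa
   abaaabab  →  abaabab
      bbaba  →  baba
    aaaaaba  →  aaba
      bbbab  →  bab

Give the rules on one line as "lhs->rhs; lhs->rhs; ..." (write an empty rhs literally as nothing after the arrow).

  | aabbabaab => aababaab
  | ababbaba => abababa
  | abbababab => abababab
  | bbabb => babb => bab

aaa->aa; bb->b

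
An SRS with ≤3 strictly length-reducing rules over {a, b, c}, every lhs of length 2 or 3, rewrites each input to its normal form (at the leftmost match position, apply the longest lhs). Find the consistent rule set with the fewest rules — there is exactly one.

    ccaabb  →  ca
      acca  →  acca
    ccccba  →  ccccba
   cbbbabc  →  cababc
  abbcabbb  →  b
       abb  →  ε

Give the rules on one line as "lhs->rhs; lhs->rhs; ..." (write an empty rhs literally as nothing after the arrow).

  | ccaabb => cbb => ca
  | acca
  | ccccba
  | cbbbabc => cababc

aa->; bb->a; caa->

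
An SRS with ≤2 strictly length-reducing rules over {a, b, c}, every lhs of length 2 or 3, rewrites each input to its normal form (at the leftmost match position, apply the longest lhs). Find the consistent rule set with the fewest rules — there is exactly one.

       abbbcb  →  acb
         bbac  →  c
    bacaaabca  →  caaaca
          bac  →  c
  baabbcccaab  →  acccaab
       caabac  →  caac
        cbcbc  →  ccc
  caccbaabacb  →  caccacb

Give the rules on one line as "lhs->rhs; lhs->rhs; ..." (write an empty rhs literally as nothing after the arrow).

ba->; bc->c

  | abbbcb => abbcb => abcb => acb
  | bbac => bc => c
  | bacaaabca => caaabca => caaaca
  | bac => c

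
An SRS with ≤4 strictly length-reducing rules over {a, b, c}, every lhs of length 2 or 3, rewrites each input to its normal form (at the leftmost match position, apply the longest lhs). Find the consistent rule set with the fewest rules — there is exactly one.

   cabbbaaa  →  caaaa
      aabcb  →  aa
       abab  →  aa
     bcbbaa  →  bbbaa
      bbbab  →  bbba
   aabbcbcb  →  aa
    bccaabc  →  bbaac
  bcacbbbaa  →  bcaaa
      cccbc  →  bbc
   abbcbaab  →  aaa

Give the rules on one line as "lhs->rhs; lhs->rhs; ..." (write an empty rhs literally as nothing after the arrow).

ab->a; cb->b; cc->b

  | cabbbaaa => cabbaaa => cabaaa => caaaa
  | aabcb => aacb => aab => aa
  | abab => aab => aa
  | bcbbaa => bbbaa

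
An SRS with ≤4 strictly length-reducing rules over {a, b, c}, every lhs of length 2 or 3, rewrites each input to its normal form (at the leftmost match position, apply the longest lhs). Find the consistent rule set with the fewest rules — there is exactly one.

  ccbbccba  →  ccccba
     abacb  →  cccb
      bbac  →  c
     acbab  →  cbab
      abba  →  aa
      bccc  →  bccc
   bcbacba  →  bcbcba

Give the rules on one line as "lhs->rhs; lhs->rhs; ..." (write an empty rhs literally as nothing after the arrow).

  | ccbbccba => ccccba
  | abacb => cccb
  | bbac => ac => c
  | acbab => cbab

aba->cc; ac->c; bb->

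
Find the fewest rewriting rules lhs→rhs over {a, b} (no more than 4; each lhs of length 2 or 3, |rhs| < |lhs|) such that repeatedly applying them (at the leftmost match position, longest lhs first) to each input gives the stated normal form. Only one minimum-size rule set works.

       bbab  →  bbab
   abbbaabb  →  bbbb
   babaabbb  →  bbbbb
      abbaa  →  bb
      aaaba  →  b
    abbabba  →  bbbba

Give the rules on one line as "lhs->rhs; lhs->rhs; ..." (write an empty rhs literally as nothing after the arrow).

  | bbab
  | abbbaabb => bbbaabb => bbbb
  | babaabbb => bbabbb => bbbbb
  | abbaa => bbaa => bb

aa->; aab->; aba->b; abb->bb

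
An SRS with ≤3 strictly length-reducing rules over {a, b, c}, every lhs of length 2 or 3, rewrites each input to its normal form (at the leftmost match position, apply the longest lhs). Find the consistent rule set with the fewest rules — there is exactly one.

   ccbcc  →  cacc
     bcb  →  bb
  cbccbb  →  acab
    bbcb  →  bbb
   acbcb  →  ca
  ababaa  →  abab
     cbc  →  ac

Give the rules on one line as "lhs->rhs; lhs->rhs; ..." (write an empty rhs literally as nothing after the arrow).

  | ccbcc => cacc
  | bcb => bb
  | cbccbb => accbb => acab
  | bbcb => bbb

aa->c; bc->b; cb->a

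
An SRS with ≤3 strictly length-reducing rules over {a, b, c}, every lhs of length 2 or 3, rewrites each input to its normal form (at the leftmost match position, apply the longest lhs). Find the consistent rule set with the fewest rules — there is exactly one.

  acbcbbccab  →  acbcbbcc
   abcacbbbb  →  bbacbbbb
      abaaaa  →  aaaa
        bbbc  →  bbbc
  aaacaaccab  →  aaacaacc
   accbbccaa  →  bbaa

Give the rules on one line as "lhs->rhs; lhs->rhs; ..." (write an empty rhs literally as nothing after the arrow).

  | acbcbbccab => acbcbbcc
  | abcacbbbb => bbacbbbb
  | abaaaa => aaaa
  | bbbc

ab->; abc->bb; ccb->aa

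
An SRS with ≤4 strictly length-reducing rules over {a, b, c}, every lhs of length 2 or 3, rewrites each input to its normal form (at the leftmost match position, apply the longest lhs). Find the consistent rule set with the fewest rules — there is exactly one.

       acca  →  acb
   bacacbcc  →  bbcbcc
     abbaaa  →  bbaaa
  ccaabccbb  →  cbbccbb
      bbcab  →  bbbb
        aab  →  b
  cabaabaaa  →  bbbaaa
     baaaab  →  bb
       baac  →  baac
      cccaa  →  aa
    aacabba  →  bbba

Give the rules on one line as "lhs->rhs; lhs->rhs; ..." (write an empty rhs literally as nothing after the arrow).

  | acca => acb
  | bacacbcc => babcbcc => bbcbcc
  | abbaaa => bbaaa
  | ccaabccbb => cbabccbb => cbbccbb

ab->b; ca->b; ccc->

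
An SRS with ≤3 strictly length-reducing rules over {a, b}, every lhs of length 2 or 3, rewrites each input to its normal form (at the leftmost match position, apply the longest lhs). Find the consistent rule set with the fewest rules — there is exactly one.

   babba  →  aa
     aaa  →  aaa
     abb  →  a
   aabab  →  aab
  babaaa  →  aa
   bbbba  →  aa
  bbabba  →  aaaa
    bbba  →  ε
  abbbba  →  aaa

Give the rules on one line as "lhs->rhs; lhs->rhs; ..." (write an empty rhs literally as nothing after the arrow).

ba->; bb->; bba->aa

  | babba => bba => aa
  | aaa
  | abb => a
  | aabab => aab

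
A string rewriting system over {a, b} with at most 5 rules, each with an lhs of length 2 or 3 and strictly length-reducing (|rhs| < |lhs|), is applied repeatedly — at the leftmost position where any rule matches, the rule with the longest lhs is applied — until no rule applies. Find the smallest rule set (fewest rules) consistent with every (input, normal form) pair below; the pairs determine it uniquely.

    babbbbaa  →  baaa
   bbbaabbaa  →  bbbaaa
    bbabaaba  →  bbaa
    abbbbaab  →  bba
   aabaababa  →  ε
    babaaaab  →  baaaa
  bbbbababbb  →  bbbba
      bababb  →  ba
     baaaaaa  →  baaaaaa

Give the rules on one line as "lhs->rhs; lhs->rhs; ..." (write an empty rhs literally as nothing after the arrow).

  | babbbbaa => babbbaa => babbaa => babaa => baaa
  | bbbaabbaa => bbbaaa
  | bbabaaba => bbaaaba => bbaa
  | abbbbaab => bbaab => bba

ab->; aba->; abb->; bab->ba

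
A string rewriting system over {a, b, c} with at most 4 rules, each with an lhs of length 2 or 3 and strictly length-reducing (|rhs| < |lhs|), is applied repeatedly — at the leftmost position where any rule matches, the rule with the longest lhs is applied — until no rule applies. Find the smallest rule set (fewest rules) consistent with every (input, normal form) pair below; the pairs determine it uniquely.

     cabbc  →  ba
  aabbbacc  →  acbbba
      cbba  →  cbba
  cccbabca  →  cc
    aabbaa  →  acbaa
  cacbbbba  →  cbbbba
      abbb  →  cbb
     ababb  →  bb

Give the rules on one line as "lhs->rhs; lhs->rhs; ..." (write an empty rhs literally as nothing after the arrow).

  | cabbc => bbc => ba
  | aabbbacc => acbbacc => acbbba
  | cbba
  | cccbabca => cccbcca => cccaca => ccca => cc

ab->c; acc->ba; bc->a; ca->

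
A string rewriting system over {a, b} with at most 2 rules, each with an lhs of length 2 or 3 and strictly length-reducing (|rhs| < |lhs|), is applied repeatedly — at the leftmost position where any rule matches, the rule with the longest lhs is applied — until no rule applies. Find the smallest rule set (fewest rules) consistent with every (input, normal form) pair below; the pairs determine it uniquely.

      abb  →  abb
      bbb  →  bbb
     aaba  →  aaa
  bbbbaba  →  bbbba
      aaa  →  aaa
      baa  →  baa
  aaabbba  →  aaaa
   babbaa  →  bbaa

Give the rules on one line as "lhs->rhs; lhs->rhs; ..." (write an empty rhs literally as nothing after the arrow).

aab->aa; bab->b

  | abb
  | bbb
  | aaba => aaa
  | bbbbaba => bbbba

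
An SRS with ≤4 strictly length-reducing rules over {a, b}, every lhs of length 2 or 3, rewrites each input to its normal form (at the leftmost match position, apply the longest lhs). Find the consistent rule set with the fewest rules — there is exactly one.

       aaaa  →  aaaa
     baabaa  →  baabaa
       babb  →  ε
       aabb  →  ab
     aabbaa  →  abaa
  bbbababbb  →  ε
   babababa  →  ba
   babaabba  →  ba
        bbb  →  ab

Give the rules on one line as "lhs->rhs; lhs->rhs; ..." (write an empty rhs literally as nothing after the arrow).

abb->b; bab->b; bb->; bbb->ab

  | aaaa
  | baabaa
  | babb => bb => ε
  | aabb => ab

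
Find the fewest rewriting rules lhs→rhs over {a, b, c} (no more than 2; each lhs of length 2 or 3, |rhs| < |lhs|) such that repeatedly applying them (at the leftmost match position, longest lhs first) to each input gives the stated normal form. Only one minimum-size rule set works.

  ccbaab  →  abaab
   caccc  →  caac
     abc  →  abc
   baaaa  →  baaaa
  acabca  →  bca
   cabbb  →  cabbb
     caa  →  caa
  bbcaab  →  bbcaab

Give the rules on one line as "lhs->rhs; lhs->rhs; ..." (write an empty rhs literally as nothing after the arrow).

  | ccbaab => abaab
  | caccc => caac
  | abc
  | baaaa

aca->; cc->a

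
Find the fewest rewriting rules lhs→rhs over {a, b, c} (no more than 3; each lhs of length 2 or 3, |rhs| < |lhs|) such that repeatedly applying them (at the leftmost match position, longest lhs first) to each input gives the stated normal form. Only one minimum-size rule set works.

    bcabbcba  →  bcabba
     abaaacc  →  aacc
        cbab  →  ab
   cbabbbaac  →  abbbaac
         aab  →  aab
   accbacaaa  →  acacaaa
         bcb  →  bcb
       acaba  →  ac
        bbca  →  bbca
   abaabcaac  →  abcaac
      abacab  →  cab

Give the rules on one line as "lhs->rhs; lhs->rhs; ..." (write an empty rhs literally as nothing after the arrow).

  | bcabbcba => bcabba
  | abaaacc => aacc
  | cbab => ab
  | cbabbbaac => abbbaac

aba->; cba->a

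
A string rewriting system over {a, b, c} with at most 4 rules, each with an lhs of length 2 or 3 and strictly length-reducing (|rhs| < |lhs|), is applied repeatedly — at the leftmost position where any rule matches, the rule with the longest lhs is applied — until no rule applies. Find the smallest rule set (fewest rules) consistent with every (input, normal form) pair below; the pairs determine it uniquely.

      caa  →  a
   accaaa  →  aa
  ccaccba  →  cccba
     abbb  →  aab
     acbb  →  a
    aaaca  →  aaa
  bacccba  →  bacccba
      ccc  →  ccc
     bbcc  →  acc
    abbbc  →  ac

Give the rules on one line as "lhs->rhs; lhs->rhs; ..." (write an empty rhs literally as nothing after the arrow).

abc->c; bb->a; ca->

  | caa => a
  | accaaa => acaa => aa
  | ccaccba => cccba
  | abbb => aab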